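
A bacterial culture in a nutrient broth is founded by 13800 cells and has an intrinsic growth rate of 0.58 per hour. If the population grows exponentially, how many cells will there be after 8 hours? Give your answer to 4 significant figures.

N(t) = N₀·e^(rt) = 13800 × e^(0.58×8) = 13800 × e^4.64.
e^4.64 ≈ 103.54, so N ≈ 13800 × 103.54 = 1.428912×10^6.

1429000 cells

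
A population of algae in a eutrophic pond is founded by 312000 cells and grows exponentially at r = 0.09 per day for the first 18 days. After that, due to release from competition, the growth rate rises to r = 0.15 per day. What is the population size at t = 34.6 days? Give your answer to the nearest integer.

19015376 cells

Phase 1: N(18) = 312000·e^(0.09×18) = 312000·e^1.62 = 1.576564×10^6.
Phase 2 runs for 34.6 − 18 = 16.6 days at r = 0.15.
N(34.6) = 1.576564×10^6·e^(0.15×16.6) = 1.576564×10^6·e^2.49 = 1.901538×10^7.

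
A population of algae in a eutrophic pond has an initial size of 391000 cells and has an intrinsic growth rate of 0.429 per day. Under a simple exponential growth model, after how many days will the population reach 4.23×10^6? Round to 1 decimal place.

Set N₀·e^(rt) = 4.23×10^6: e^(0.429·t) = 4.23×10^6/391000 = 10.818.
0.429·t = ln(10.818) = 2.3812, so t = 2.3812/0.429 = 5.5507.

5.6 days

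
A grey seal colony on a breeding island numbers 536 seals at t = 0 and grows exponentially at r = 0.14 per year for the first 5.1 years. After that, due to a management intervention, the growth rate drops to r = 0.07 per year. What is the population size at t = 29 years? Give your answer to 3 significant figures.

5830 seals

Phase 1: N(5.1) = 536·e^(0.14×5.1) = 536·e^0.714 = 1094.59.
Phase 2 runs for 29 − 5.1 = 23.9 years at r = 0.07.
N(29) = 1094.59·e^(0.07×23.9) = 1094.59·e^1.673 = 5832.11.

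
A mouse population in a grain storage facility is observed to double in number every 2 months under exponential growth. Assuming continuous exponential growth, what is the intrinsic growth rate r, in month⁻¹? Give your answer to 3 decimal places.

0.347 per month

r = ln(2)/t_d = 0.6931/2 = 0.34657.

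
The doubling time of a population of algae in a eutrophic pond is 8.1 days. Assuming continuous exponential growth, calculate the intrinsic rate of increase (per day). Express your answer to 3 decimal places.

r = ln(2)/t_d = 0.6931/8.1 = 0.085574.

0.086 per day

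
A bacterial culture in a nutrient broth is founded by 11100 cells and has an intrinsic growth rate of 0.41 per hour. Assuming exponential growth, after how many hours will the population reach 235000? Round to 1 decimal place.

Set N₀·e^(rt) = 235000: e^(0.41·t) = 235000/11100 = 21.171.
0.41·t = ln(21.171) = 3.0526, so t = 3.0526/0.41 = 7.4455.

7.4 hours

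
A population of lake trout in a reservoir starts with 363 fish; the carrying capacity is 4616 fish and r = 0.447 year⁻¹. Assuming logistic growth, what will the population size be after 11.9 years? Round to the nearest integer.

4366 fish

A = (K − N₀)/N₀ = (4616 − 363)/363 = 11.716.
N(t) = K/(1 + A·e^(−rt)) = 4616/(1 + 11.716×e^(−0.447×11.9)).
e^(−5.319) = 0.0048962; denominator = 1 + 11.716×0.0048962 = 1.0574.
N = 4616/1.0574 = 4365.57.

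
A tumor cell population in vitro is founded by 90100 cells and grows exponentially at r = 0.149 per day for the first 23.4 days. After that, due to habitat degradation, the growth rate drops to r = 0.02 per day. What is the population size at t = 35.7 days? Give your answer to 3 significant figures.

3770000 cells

Phase 1: N(23.4) = 90100·e^(0.149×23.4) = 90100·e^3.487 = 2.943987×10^6.
Phase 2 runs for 35.7 − 23.4 = 12.3 days at r = 0.02.
N(35.7) = 2.943987×10^6·e^(0.02×12.3) = 2.943987×10^6·e^0.246 = 3.765064×10^6.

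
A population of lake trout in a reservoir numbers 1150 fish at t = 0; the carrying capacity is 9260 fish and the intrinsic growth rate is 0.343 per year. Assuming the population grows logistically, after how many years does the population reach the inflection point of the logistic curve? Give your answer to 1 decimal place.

Logistic growth is fastest at N = K/2 = 4630.
A = (K − N₀)/N₀ = 7.0522. Set K/(1 + A·e^(−rt)) = K/2 → A·e^(−rt) = 1.
e^(−0.343t) = 1/7.0522 = 0.1418, so t = ln(7.0522)/0.343 = 1.9533/0.343 = 5.6949.

5.7 years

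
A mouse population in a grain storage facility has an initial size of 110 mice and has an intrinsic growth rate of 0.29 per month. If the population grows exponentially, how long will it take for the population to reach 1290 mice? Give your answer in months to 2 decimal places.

8.49 months

Set N₀·e^(rt) = 1290: e^(0.29·t) = 1290/110 = 11.727.
0.29·t = ln(11.727) = 2.4619, so t = 2.4619/0.29 = 8.4894.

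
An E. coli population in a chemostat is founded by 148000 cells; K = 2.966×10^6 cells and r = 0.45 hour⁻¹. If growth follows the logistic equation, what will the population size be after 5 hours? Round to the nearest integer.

A = (K − N₀)/N₀ = (2.966×10^6 − 148000)/148000 = 19.041.
N(t) = K/(1 + A·e^(−rt)) = 2.966×10^6/(1 + 19.041×e^(−0.45×5)).
e^(−2.25) = 0.1054; denominator = 1 + 19.041×0.1054 = 3.0069.
N = 2.966×10^6/3.0069 = 986412.

986412 cells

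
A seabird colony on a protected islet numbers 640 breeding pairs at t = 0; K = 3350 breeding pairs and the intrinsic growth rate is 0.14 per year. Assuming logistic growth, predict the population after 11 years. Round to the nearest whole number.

A = (K − N₀)/N₀ = (3350 − 640)/640 = 4.2344.
N(t) = K/(1 + A·e^(−rt)) = 3350/(1 + 4.2344×e^(−0.14×11)).
e^(−1.54) = 0.21438; denominator = 1 + 4.2344×0.21438 = 1.9078.
N = 3350/1.9078 = 1755.98.

1756 breeding pairs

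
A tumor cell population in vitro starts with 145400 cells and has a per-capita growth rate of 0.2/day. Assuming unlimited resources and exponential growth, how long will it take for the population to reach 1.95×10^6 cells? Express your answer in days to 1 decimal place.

Set N₀·e^(rt) = 1.95×10^6: e^(0.2·t) = 1.95×10^6/145400 = 13.411.
0.2·t = ln(13.411) = 2.5961, so t = 2.5961/0.2 = 12.98.

13.0 days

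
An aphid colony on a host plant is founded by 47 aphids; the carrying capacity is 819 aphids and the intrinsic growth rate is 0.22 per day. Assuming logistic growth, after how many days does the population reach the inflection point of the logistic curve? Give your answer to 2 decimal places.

Logistic growth is fastest at N = K/2 = 409.5.
A = (K − N₀)/N₀ = 16.426. Set K/(1 + A·e^(−rt)) = K/2 → A·e^(−rt) = 1.
e^(−0.22t) = 1/16.426 = 0.0608808, so t = ln(16.426)/0.22 = 2.7988/0.22 = 12.722.

12.72 days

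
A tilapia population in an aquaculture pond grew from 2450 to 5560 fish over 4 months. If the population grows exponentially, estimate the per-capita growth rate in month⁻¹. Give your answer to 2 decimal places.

From N(t) = N₀·e^(rt): e^(r·4) = 5560/2450 = 2.2694.
r·4 = ln(2.2694) = 0.81951, so r = 0.81951/4 = 0.20488.

0.20 per month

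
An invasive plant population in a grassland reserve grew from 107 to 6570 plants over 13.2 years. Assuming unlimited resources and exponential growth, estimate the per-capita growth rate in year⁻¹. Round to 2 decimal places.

0.31 per year

From N(t) = N₀·e^(rt): e^(r·13.2) = 6570/107 = 61.402.
r·13.2 = ln(61.402) = 4.1174, so r = 4.1174/13.2 = 0.31193.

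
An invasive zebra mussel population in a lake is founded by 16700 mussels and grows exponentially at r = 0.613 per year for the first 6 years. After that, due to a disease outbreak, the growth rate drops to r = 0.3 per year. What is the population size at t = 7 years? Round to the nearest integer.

891949 mussels

Phase 1: N(6) = 16700·e^(0.613×6) = 16700·e^3.678 = 660772.
Phase 2 runs for 7 − 6 = 1 years at r = 0.3.
N(7) = 660772·e^(0.3×1) = 660772·e^0.3 = 891949.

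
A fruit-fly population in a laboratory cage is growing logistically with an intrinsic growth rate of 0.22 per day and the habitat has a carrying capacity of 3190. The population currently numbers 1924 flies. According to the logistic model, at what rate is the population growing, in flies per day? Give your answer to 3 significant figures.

168 flies per day

dN/dt = rN(1 − N/K) = 0.22 × 1924 × (1 − 1924/3190).
1 − 1924/3190 = 0.39687; dN/dt = 0.22 × 1924 × 0.39687 = 167.99.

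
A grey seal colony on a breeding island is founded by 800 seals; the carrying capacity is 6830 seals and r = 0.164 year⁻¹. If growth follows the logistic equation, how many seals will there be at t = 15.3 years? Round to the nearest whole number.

A = (K − N₀)/N₀ = (6830 − 800)/800 = 7.5375.
N(t) = K/(1 + A·e^(−rt)) = 6830/(1 + 7.5375×e^(−0.164×15.3)).
e^(−2.509) = 0.081333; denominator = 1 + 7.5375×0.081333 = 1.613.
N = 6830/1.613 = 4234.22.

4234 seals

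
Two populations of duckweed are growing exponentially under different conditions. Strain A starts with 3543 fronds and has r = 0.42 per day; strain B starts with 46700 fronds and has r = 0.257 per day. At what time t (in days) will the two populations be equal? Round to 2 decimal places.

Set 3543·e^(0.42t) = 46700·e^(0.257t).
e^((0.42 − 0.257)t) = 46700/3543 → e^(0.163·t) = 13.181.
0.163·t = ln(13.181) = 2.5788, so t = 2.5788/0.163 = 15.821.

15.82 days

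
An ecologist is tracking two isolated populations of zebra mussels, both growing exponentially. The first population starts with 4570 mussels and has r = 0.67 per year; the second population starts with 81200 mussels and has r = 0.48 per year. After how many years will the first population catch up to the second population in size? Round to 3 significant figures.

15.1 years

Set 4570·e^(0.67t) = 81200·e^(0.48t).
e^((0.67 − 0.48)t) = 81200/4570 → e^(0.19·t) = 17.768.
0.19·t = ln(17.768) = 2.8774, so t = 2.8774/0.19 = 15.144.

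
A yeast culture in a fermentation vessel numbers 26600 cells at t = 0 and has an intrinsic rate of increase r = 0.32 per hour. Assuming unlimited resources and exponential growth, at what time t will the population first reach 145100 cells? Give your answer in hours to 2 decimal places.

Set N₀·e^(rt) = 145100: e^(0.32·t) = 145100/26600 = 5.4549.
0.32·t = ln(5.4549) = 1.6965, so t = 1.6965/0.32 = 5.3016.

5.30 hours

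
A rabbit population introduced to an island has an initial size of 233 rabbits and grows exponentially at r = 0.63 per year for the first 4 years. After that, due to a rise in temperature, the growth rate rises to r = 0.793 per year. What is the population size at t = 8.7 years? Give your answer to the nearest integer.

Phase 1: N(4) = 233·e^(0.63×4) = 233·e^2.52 = 2895.86.
Phase 2 runs for 8.7 − 4 = 4.7 years at r = 0.793.
N(8.7) = 2895.86·e^(0.793×4.7) = 2895.86·e^3.727 = 120347.

120347 rabbits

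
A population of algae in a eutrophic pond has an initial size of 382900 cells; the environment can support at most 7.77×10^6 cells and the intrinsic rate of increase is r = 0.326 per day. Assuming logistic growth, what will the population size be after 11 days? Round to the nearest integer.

5063291 cells

A = (K − N₀)/N₀ = (7.77×10^6 − 382900)/382900 = 19.293.
N(t) = K/(1 + A·e^(−rt)) = 7.77×10^6/(1 + 19.293×e^(−0.326×11)).
e^(−3.586) = 0.027709; denominator = 1 + 19.293×0.027709 = 1.5346.
N = 7.77×10^6/1.5346 = 5.063291×10^6.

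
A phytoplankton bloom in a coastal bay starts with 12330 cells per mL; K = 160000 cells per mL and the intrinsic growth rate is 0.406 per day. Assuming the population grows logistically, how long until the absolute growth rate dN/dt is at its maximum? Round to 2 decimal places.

Logistic growth is fastest at N = K/2 = 80000.
A = (K − N₀)/N₀ = 11.976. Set K/(1 + A·e^(−rt)) = K/2 → A·e^(−rt) = 1.
e^(−0.406t) = 1/11.976 = 0.083497, so t = ln(11.976)/0.406 = 2.4829/0.406 = 6.1156.

6.12 days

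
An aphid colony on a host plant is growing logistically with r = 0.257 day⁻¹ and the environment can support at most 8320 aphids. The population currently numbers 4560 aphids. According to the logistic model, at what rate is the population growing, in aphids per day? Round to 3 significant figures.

530 aphids per day

dN/dt = rN(1 − N/K) = 0.257 × 4560 × (1 − 4560/8320).
1 − 4560/8320 = 0.45192; dN/dt = 0.257 × 4560 × 0.45192 = 529.62.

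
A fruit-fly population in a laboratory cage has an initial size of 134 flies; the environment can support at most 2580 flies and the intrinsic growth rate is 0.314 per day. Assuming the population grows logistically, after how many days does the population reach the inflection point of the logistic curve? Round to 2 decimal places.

Logistic growth is fastest at N = K/2 = 1290.
A = (K − N₀)/N₀ = 18.254. Set K/(1 + A·e^(−rt)) = K/2 → A·e^(−rt) = 1.
e^(−0.314t) = 1/18.254 = 0.0547833, so t = ln(18.254)/0.314 = 2.9044/0.314 = 9.2496.

9.25 days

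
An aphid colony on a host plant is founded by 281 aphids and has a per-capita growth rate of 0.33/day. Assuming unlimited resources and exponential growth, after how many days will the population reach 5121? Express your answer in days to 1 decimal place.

8.8 days

Set N₀·e^(rt) = 5121: e^(0.33·t) = 5121/281 = 18.224.
0.33·t = ln(18.224) = 2.9028, so t = 2.9028/0.33 = 8.7962.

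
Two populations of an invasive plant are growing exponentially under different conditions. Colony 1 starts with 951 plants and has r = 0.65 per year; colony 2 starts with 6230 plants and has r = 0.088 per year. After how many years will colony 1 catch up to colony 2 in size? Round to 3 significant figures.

3.34 years

Set 951·e^(0.65t) = 6230·e^(0.088t).
e^((0.65 − 0.088)t) = 6230/951 → e^(0.562·t) = 6.551.
0.562·t = ln(6.551) = 1.8796, so t = 1.8796/0.562 = 3.3445.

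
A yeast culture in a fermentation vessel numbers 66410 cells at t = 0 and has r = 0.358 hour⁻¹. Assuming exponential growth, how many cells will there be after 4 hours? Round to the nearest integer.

N(t) = N₀·e^(rt) = 66410 × e^(0.358×4) = 66410 × e^1.432.
e^1.432 ≈ 4.1871, so N ≈ 66410 × 4.1871 = 278063.

278063 cells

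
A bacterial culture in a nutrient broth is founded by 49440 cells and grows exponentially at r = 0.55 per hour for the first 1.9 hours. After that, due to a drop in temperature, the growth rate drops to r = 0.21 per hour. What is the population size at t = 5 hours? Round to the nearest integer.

269552 cells

Phase 1: N(1.9) = 49440·e^(0.55×1.9) = 49440·e^1.045 = 140578.
Phase 2 runs for 5 − 1.9 = 3.1 hours at r = 0.21.
N(5) = 140578·e^(0.21×3.1) = 140578·e^0.651 = 269552.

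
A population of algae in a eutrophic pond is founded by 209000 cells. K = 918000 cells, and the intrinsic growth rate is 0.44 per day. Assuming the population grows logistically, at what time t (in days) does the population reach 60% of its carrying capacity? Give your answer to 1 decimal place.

3.7 days

A = (K − N₀)/N₀ = (918000 − 209000)/209000 = 3.3923.
Solve 918000/(1 + 3.3923·e^(−0.44t)) = 550800: 1 + 3.3923·e^(−0.44t) = 1.6667, so e^(−0.44t) = 0.196521.
−0.44·t = ln(0.196521) = -1.627, so t = 1.627/0.44 = 3.6977.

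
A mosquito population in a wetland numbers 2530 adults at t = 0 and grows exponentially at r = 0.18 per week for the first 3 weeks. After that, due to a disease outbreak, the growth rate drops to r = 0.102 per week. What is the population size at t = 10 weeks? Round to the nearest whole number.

8866 adults

Phase 1: N(3) = 2530·e^(0.18×3) = 2530·e^0.54 = 4341.5.
Phase 2 runs for 10 − 3 = 7 weeks at r = 0.102.
N(10) = 4341.5·e^(0.102×7) = 4341.5·e^0.714 = 8865.96.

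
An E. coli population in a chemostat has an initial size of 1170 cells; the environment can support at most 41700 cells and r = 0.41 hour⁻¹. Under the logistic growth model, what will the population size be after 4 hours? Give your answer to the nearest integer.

A = (K − N₀)/N₀ = (41700 − 1170)/1170 = 34.641.
N(t) = K/(1 + A·e^(−rt)) = 41700/(1 + 34.641×e^(−0.41×4)).
e^(−1.64) = 0.19398; denominator = 1 + 34.641×0.19398 = 7.7197.
N = 41700/7.7197 = 5401.79.

5402 cells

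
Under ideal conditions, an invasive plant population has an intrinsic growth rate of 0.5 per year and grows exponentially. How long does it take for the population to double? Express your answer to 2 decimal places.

1.39 years

Doubling time t_d = ln(2)/r = 0.6931/0.5 = 1.3863.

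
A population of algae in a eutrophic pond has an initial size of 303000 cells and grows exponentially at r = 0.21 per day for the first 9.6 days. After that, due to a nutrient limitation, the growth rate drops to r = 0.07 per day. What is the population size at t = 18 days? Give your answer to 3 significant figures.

4100000 cells

Phase 1: N(9.6) = 303000·e^(0.21×9.6) = 303000·e^2.016 = 2.274994×10^6.
Phase 2 runs for 18 − 9.6 = 8.4 days at r = 0.07.
N(18) = 2.274994×10^6·e^(0.07×8.4) = 2.274994×10^6·e^0.588 = 4.095863×10^6.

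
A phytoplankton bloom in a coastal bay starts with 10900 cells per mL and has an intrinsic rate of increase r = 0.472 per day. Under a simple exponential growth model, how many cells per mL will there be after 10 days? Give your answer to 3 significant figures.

1220000 cells per mL

N(t) = N₀·e^(rt) = 10900 × e^(0.472×10) = 10900 × e^4.72.
e^4.72 ≈ 112.17, so N ≈ 10900 × 112.17 = 1.222634×10^6.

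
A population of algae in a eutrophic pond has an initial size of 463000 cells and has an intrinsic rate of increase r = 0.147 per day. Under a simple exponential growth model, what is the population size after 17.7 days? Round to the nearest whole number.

N(t) = N₀·e^(rt) = 463000 × e^(0.147×17.7) = 463000 × e^2.602.
e^2.602 ≈ 13.489, so N ≈ 463000 × 13.489 = 6.245566×10^6.

6245566 cells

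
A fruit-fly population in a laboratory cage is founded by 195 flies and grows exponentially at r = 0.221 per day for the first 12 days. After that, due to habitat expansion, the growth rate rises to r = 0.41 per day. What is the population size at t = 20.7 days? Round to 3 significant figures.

Phase 1: N(12) = 195·e^(0.221×12) = 195·e^2.652 = 2765.56.
Phase 2 runs for 20.7 − 12 = 8.7 days at r = 0.41.
N(20.7) = 2765.56·e^(0.41×8.7) = 2765.56·e^3.567 = 97929.2.

97900 flies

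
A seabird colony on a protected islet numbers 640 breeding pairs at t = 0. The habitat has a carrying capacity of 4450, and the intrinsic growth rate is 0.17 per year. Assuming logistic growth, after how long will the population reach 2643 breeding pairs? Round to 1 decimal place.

12.7 years

A = (K − N₀)/N₀ = (4450 − 640)/640 = 5.9531.
Solve 4450/(1 + 5.9531·e^(−0.17t)) = 2643: 1 + 5.9531·e^(−0.17t) = 1.6837, so e^(−0.17t) = 0.114846.
−0.17·t = ln(0.114846) = -2.1642, so t = 2.1642/0.17 = 12.73.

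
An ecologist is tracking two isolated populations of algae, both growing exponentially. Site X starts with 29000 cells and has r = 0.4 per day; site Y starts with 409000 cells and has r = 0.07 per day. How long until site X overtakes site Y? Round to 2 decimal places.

8.02 days

Set 29000·e^(0.4t) = 409000·e^(0.07t).
e^((0.4 − 0.07)t) = 409000/29000 → e^(0.33·t) = 14.103.
0.33·t = ln(14.103) = 2.6464, so t = 2.6464/0.33 = 8.0195.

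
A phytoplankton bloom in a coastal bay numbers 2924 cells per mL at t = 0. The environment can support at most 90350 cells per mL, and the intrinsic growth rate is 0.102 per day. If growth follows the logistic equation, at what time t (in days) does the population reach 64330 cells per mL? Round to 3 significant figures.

A = (K − N₀)/N₀ = (90350 − 2924)/2924 = 29.899.
Solve 90350/(1 + 29.899·e^(−0.102t)) = 64330: 1 + 29.899·e^(−0.102t) = 1.4045, so e^(−0.102t) = 0.0135279.
−0.102·t = ln(0.0135279) = -4.303, so t = 4.303/0.102 = 42.186.

42.2 days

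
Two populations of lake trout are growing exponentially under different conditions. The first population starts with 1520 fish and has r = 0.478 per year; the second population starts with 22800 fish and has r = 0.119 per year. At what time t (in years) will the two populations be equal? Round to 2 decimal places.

7.54 years

Set 1520·e^(0.478t) = 22800·e^(0.119t).
e^((0.478 − 0.119)t) = 22800/1520 → e^(0.359·t) = 15.
0.359·t = ln(15) = 2.7081, so t = 2.7081/0.359 = 7.5433.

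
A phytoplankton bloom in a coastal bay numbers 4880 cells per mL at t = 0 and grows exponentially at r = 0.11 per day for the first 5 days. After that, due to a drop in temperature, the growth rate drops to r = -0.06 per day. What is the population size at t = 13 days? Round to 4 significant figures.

Phase 1: N(5) = 4880·e^(0.11×5) = 4880·e^0.55 = 8458.27.
Phase 2 runs for 13 − 5 = 8 days at r = -0.06.
N(13) = 8458.27·e^(-0.06×8) = 8458.27·e^-0.48 = 5233.84.

5234 cells per mL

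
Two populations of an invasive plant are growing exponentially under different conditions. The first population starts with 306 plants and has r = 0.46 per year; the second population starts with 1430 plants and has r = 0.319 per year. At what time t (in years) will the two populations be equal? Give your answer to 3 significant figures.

Set 306·e^(0.46t) = 1430·e^(0.319t).
e^((0.46 − 0.319)t) = 1430/306 → e^(0.141·t) = 4.6732.
0.141·t = ln(4.6732) = 1.5418, so t = 1.5418/0.141 = 10.935.

10.9 years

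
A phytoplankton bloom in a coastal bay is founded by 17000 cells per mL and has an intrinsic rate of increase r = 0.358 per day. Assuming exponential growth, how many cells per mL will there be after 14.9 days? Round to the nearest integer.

3524216 cells per mL

N(t) = N₀·e^(rt) = 17000 × e^(0.358×14.9) = 17000 × e^5.334.
e^5.334 ≈ 207.31, so N ≈ 17000 × 207.31 = 3.524216×10^6.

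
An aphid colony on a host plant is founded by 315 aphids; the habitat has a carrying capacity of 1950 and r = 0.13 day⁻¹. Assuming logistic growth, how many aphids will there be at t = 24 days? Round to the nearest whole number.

1586 aphids

A = (K − N₀)/N₀ = (1950 − 315)/315 = 5.1905.
N(t) = K/(1 + A·e^(−rt)) = 1950/(1 + 5.1905×e^(−0.13×24)).
e^(−3.12) = 0.044157; denominator = 1 + 5.1905×0.044157 = 1.2292.
N = 1950/1.2292 = 1586.4.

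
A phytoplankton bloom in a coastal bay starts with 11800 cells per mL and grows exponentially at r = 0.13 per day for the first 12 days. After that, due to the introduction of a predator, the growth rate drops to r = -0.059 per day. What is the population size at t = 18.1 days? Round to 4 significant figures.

Phase 1: N(12) = 11800·e^(0.13×12) = 11800·e^1.56 = 56154.1.
Phase 2 runs for 18.1 − 12 = 6.1 days at r = -0.059.
N(18.1) = 56154.1·e^(-0.059×6.1) = 56154.1·e^-0.3599 = 39181.3.

39180 cells per mL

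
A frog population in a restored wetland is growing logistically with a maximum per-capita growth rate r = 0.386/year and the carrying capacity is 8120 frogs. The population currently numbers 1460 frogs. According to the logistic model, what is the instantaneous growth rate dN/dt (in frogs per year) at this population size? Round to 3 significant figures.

dN/dt = rN(1 − N/K) = 0.386 × 1460 × (1 − 1460/8120).
1 − 1460/8120 = 0.8202; dN/dt = 0.386 × 1460 × 0.8202 = 462.23.

462 frogs per year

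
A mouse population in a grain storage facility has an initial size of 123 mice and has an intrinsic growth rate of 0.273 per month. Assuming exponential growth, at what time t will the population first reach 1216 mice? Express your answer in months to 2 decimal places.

Set N₀·e^(rt) = 1216: e^(0.273·t) = 1216/123 = 9.8862.
0.273·t = ln(9.8862) = 2.2911, so t = 2.2911/0.273 = 8.3924.

8.39 months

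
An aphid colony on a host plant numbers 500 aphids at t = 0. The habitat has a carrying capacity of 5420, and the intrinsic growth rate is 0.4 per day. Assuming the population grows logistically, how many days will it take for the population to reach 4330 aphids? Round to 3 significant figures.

A = (K − N₀)/N₀ = (5420 − 500)/500 = 9.84.
Solve 5420/(1 + 9.84·e^(−0.4t)) = 4330: 1 + 9.84·e^(−0.4t) = 1.2517, so e^(−0.4t) = 0.0255825.
−0.4·t = ln(0.0255825) = -3.6658, so t = 3.6658/0.4 = 9.1646.

9.16 days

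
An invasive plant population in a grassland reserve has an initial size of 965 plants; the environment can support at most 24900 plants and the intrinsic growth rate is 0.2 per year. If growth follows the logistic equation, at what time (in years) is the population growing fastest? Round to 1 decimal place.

16.1 years

Logistic growth is fastest at N = K/2 = 12450.
A = (K − N₀)/N₀ = 24.803. Set K/(1 + A·e^(−rt)) = K/2 → A·e^(−rt) = 1.
e^(−0.2t) = 1/24.803 = 0.0403175, so t = ln(24.803)/0.2 = 3.211/0.2 = 16.055.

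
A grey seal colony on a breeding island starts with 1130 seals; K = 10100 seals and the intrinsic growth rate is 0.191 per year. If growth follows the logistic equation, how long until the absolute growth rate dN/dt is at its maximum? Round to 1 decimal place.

Logistic growth is fastest at N = K/2 = 5050.
A = (K − N₀)/N₀ = 7.9381. Set K/(1 + A·e^(−rt)) = K/2 → A·e^(−rt) = 1.
e^(−0.191t) = 1/7.9381 = 0.125975, so t = ln(7.9381)/0.191 = 2.0717/0.191 = 10.846.

10.8 years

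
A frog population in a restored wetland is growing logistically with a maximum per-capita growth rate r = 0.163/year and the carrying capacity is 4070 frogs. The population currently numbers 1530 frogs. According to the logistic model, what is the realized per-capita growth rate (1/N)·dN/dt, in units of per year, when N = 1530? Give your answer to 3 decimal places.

(1/N)·dN/dt = r(1 − N/K) = 0.163 × (1 − 1530/4070).
= 0.163 × 0.62408 = 0.10172.

0.102 per year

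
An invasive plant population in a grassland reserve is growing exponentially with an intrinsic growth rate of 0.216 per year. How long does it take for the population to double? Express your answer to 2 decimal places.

Doubling time t_d = ln(2)/r = 0.6931/0.216 = 3.209.

3.21 years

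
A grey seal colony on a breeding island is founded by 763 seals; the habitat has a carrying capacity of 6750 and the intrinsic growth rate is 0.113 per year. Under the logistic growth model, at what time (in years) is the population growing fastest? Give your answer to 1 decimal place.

Logistic growth is fastest at N = K/2 = 3375.
A = (K − N₀)/N₀ = 7.8467. Set K/(1 + A·e^(−rt)) = K/2 → A·e^(−rt) = 1.
e^(−0.113t) = 1/7.8467 = 0.127443, so t = ln(7.8467)/0.113 = 2.0601/0.113 = 18.231.

18.2 years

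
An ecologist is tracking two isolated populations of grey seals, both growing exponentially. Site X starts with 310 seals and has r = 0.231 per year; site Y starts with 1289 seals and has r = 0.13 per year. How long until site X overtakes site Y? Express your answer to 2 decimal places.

14.11 years

Set 310·e^(0.231t) = 1289·e^(0.13t).
e^((0.231 − 0.13)t) = 1289/310 → e^(0.101·t) = 4.1581.
0.101·t = ln(4.1581) = 1.425, so t = 1.425/0.101 = 14.109.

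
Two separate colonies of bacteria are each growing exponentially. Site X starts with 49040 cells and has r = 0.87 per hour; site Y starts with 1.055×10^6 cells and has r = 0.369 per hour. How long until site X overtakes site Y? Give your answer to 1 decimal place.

6.1 hours

Set 49040·e^(0.87t) = 1.055×10^6·e^(0.369t).
e^((0.87 − 0.369)t) = 1.055×10^6/49040 → e^(0.501·t) = 21.513.
0.501·t = ln(21.513) = 3.0687, so t = 3.0687/0.501 = 6.1251.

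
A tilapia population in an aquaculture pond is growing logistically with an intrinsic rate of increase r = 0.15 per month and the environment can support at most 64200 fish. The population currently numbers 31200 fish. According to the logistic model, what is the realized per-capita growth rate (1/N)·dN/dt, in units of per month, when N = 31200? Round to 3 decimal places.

0.077 per month

(1/N)·dN/dt = r(1 − N/K) = 0.15 × (1 − 31200/64200).
= 0.15 × 0.51402 = 0.077103.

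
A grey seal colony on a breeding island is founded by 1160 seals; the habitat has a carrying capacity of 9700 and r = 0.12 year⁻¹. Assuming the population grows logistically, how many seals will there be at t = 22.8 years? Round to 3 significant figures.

A = (K − N₀)/N₀ = (9700 − 1160)/1160 = 7.3621.
N(t) = K/(1 + A·e^(−rt)) = 9700/(1 + 7.3621×e^(−0.12×22.8)).
e^(−2.736) = 0.064829; denominator = 1 + 7.3621×0.064829 = 1.4773.
N = 9700/1.4773 = 6566.14.

6570 seals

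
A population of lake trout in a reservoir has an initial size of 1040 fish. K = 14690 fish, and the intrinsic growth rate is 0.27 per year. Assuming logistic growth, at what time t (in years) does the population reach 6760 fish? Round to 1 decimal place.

A = (K − N₀)/N₀ = (14690 − 1040)/1040 = 13.125.
Solve 14690/(1 + 13.125·e^(−0.27t)) = 6760: 1 + 13.125·e^(−0.27t) = 2.1731, so e^(−0.27t) = 0.0893773.
−0.27·t = ln(0.0893773) = -2.4149, so t = 2.4149/0.27 = 8.944.

8.9 years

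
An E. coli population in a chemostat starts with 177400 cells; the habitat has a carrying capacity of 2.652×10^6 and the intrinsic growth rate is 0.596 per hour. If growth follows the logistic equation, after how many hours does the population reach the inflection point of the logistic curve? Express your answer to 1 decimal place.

4.4 hours

Logistic growth is fastest at N = K/2 = 1.326×10^6.
A = (K − N₀)/N₀ = 13.949. Set K/(1 + A·e^(−rt)) = K/2 → A·e^(−rt) = 1.
e^(−0.596t) = 1/13.949 = 0.0716884, so t = ln(13.949)/0.596 = 2.6354/0.596 = 4.4219.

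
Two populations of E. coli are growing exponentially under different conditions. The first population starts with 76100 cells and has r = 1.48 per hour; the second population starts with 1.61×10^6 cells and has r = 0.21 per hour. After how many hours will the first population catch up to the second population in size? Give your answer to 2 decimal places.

Set 76100·e^(1.48t) = 1.61×10^6·e^(0.21t).
e^((1.48 − 0.21)t) = 1.61×10^6/76100 → e^(1.27·t) = 21.156.
1.27·t = ln(21.156) = 3.0519, so t = 3.0519/1.27 = 2.4031.

2.40 hours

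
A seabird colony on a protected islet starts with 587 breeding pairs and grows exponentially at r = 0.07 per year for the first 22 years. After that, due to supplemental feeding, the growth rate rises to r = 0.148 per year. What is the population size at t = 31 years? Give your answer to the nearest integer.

10374 breeding pairs

Phase 1: N(22) = 587·e^(0.07×22) = 587·e^1.54 = 2738.11.
Phase 2 runs for 31 − 22 = 9 years at r = 0.148.
N(31) = 2738.11·e^(0.148×9) = 2738.11·e^1.332 = 10373.7.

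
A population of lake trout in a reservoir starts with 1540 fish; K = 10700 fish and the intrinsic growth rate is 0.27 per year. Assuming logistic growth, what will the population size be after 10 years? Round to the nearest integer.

A = (K − N₀)/N₀ = (10700 − 1540)/1540 = 5.9481.
N(t) = K/(1 + A·e^(−rt)) = 10700/(1 + 5.9481×e^(−0.27×10)).
e^(−2.7) = 0.067206; denominator = 1 + 5.9481×0.067206 = 1.3997.
N = 10700/1.3997 = 7644.27.

7644 fish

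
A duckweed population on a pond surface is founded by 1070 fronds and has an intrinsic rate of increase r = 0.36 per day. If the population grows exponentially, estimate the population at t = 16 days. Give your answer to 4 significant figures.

339600 fronds

N(t) = N₀·e^(rt) = 1070 × e^(0.36×16) = 1070 × e^5.76.
e^5.76 ≈ 317.35, so N ≈ 1070 × 317.35 = 339563.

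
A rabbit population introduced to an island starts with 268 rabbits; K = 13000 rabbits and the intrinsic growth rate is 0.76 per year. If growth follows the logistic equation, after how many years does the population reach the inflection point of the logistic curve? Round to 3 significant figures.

Logistic growth is fastest at N = K/2 = 6500.
A = (K − N₀)/N₀ = 47.507. Set K/(1 + A·e^(−rt)) = K/2 → A·e^(−rt) = 1.
e^(−0.76t) = 1/47.507 = 0.0210493, so t = ln(47.507)/0.76 = 3.8609/0.76 = 5.0801.

5.08 years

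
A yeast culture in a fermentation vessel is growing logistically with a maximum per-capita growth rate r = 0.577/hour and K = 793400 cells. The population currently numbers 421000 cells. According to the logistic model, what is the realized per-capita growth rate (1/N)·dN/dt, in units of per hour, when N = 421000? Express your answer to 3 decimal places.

0.271 per hour

(1/N)·dN/dt = r(1 − N/K) = 0.577 × (1 − 421000/793400).
= 0.577 × 0.46937 = 0.27083.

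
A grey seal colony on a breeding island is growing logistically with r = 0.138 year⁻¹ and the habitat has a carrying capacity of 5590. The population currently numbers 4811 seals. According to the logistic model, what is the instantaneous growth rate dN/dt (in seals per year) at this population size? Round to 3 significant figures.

92.5 seals per year

dN/dt = rN(1 − N/K) = 0.138 × 4811 × (1 − 4811/5590).
1 − 4811/5590 = 0.13936; dN/dt = 0.138 × 4811 × 0.13936 = 92.521.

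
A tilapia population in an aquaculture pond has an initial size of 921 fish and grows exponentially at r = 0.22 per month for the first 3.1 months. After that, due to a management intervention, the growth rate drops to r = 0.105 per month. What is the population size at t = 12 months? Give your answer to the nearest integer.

Phase 1: N(3.1) = 921·e^(0.22×3.1) = 921·e^0.682 = 1821.58.
Phase 2 runs for 12 − 3.1 = 8.9 months at r = 0.105.
N(12) = 1821.58·e^(0.105×8.9) = 1821.58·e^0.9345 = 4637.64.

4638 fish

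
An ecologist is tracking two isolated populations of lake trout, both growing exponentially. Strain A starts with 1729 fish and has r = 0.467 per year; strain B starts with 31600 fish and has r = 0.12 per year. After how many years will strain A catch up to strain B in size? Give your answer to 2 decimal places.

Set 1729·e^(0.467t) = 31600·e^(0.12t).
e^((0.467 − 0.12)t) = 31600/1729 → e^(0.347·t) = 18.276.
0.347·t = ln(18.276) = 2.9056, so t = 2.9056/0.347 = 8.3735.

8.37 years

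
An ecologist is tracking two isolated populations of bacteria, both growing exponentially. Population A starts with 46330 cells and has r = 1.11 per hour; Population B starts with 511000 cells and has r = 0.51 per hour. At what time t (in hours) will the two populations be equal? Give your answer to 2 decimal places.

Set 46330·e^(1.11t) = 511000·e^(0.51t).
e^((1.11 − 0.51)t) = 511000/46330 → e^(0.6·t) = 11.03.
0.6·t = ln(11.03) = 2.4006, so t = 2.4006/0.6 = 4.001.

4.00 hours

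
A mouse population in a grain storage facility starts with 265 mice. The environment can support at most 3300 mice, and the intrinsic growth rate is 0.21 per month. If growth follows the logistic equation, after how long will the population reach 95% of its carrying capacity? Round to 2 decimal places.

25.63 months

A = (K − N₀)/N₀ = (3300 − 265)/265 = 11.453.
Solve 3300/(1 + 11.453·e^(−0.21t)) = 3135: 1 + 11.453·e^(−0.21t) = 1.0526, so e^(−0.21t) = 0.00459551.
−0.21·t = ln(0.00459551) = -5.3827, so t = 5.3827/0.21 = 25.632.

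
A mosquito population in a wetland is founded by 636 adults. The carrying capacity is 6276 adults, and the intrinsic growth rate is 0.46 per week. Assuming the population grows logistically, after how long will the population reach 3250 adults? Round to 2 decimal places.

A = (K − N₀)/N₀ = (6276 − 636)/636 = 8.8679.
Solve 6276/(1 + 8.8679·e^(−0.46t)) = 3250: 1 + 8.8679·e^(−0.46t) = 1.9311, so e^(−0.46t) = 0.104994.
−0.46·t = ln(0.104994) = -2.2539, so t = 2.2539/0.46 = 4.8997.

4.90 weeks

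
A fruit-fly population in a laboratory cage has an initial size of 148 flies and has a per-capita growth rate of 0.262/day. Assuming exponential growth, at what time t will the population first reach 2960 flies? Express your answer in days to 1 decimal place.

Set N₀·e^(rt) = 2960: e^(0.262·t) = 2960/148 = 20.
0.262·t = ln(20) = 2.9957, so t = 2.9957/0.262 = 11.434.

11.4 days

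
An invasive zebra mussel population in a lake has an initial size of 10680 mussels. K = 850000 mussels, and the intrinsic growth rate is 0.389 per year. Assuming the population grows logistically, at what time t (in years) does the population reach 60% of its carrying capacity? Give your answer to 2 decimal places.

A = (K − N₀)/N₀ = (850000 − 10680)/10680 = 78.588.
Solve 850000/(1 + 78.588·e^(−0.389t)) = 510000: 1 + 78.588·e^(−0.389t) = 1.6667, so e^(−0.389t) = 0.00848306.
−0.389·t = ln(0.00848306) = -4.7697, so t = 4.7697/0.389 = 12.261.

12.26 years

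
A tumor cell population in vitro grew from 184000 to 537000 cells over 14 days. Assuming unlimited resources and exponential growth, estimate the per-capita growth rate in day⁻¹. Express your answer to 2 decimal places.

0.08 per day

From N(t) = N₀·e^(rt): e^(r·14) = 537000/184000 = 2.9185.
r·14 = ln(2.9185) = 1.0711, so r = 1.0711/14 = 0.076504.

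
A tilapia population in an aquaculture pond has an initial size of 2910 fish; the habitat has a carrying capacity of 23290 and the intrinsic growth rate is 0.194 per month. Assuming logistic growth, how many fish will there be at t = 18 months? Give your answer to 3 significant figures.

19200 fish

A = (K − N₀)/N₀ = (23290 − 2910)/2910 = 7.0034.
N(t) = K/(1 + A·e^(−rt)) = 23290/(1 + 7.0034×e^(−0.194×18)).
e^(−3.492) = 0.03044; denominator = 1 + 7.0034×0.03044 = 1.2132.
N = 23290/1.2132 = 19197.4.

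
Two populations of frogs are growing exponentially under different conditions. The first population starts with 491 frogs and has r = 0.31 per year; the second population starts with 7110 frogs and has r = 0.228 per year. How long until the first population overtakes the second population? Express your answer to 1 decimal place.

Set 491·e^(0.31t) = 7110·e^(0.228t).
e^((0.31 − 0.228)t) = 7110/491 → e^(0.082·t) = 14.481.
0.082·t = ln(14.481) = 2.6728, so t = 2.6728/0.082 = 32.595.

32.6 years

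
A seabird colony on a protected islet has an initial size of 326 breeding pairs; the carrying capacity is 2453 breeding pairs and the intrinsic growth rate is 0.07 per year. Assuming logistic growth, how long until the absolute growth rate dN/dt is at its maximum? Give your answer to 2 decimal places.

26.79 years

Logistic growth is fastest at N = K/2 = 1226.5.
A = (K − N₀)/N₀ = 6.5245. Set K/(1 + A·e^(−rt)) = K/2 → A·e^(−rt) = 1.
e^(−0.07t) = 1/6.5245 = 0.153268, so t = ln(6.5245)/0.07 = 1.8756/0.07 = 26.794.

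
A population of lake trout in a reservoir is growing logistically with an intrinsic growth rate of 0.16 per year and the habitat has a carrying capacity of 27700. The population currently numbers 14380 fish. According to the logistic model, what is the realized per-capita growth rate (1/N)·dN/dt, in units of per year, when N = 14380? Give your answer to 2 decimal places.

(1/N)·dN/dt = r(1 − N/K) = 0.16 × (1 − 14380/27700).
= 0.16 × 0.48087 = 0.076939.

0.08 per year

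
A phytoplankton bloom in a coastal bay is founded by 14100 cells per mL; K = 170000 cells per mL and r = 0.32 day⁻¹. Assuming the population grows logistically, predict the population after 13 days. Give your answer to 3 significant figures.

A = (K − N₀)/N₀ = (170000 − 14100)/14100 = 11.057.
N(t) = K/(1 + A·e^(−rt)) = 170000/(1 + 11.057×e^(−0.32×13)).
e^(−4.16) = 0.015608; denominator = 1 + 11.057×0.015608 = 1.1726.
N = 170000/1.1726 = 144981.

145000 cells per mL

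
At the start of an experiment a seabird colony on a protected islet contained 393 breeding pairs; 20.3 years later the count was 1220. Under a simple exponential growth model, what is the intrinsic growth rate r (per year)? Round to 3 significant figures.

0.0558 per year

From N(t) = N₀·e^(rt): e^(r·20.3) = 1220/393 = 3.1043.
r·20.3 = ln(3.1043) = 1.1328, so r = 1.1328/20.3 = 0.055803.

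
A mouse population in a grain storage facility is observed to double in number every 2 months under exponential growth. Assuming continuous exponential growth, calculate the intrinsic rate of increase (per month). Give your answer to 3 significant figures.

r = ln(2)/t_d = 0.6931/2 = 0.34657.

0.347 per month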